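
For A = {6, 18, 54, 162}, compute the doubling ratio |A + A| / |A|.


|A| = 4.
Compute A + A by enumerating all 16 pairs.
A + A = {12, 24, 36, 60, 72, 108, 168, 180, 216, 324}, so |A + A| = 10.
K = |A + A| / |A| = 10/4 = 5/2 ≈ 2.5000.
Reference: AP of size 4 gives K = 7/4 ≈ 1.7500; a fully generic set of size 4 gives K ≈ 2.5000.

|A| = 4, |A + A| = 10, K = 10/4 = 5/2.


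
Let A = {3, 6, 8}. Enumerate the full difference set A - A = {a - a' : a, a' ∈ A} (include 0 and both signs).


A - A = {a - a' : a, a' ∈ A}.
Compute a - a' for each ordered pair (a, a'):
a = 3: 3-3=0, 3-6=-3, 3-8=-5
a = 6: 6-3=3, 6-6=0, 6-8=-2
a = 8: 8-3=5, 8-6=2, 8-8=0
Collecting distinct values (and noting 0 appears from a-a):
A - A = {-5, -3, -2, 0, 2, 3, 5}
|A - A| = 7

A - A = {-5, -3, -2, 0, 2, 3, 5}


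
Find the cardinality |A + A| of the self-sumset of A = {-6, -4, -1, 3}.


A + A = {a + a' : a, a' ∈ A}; |A| = 4.
General bounds: 2|A| - 1 ≤ |A + A| ≤ |A|(|A|+1)/2, i.e. 7 ≤ |A + A| ≤ 10.
Lower bound 2|A|-1 is attained iff A is an arithmetic progression.
Enumerate sums a + a' for a ≤ a' (symmetric, so this suffices):
a = -6: -6+-6=-12, -6+-4=-10, -6+-1=-7, -6+3=-3
a = -4: -4+-4=-8, -4+-1=-5, -4+3=-1
a = -1: -1+-1=-2, -1+3=2
a = 3: 3+3=6
Distinct sums: {-12, -10, -8, -7, -5, -3, -2, -1, 2, 6}
|A + A| = 10

|A + A| = 10


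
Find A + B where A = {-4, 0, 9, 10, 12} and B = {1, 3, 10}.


A + B = {a + b : a ∈ A, b ∈ B}.
Enumerate all |A|·|B| = 5·3 = 15 pairs (a, b) and collect distinct sums.
a = -4: -4+1=-3, -4+3=-1, -4+10=6
a = 0: 0+1=1, 0+3=3, 0+10=10
a = 9: 9+1=10, 9+3=12, 9+10=19
a = 10: 10+1=11, 10+3=13, 10+10=20
a = 12: 12+1=13, 12+3=15, 12+10=22
Collecting distinct sums: A + B = {-3, -1, 1, 3, 6, 10, 11, 12, 13, 15, 19, 20, 22}
|A + B| = 13

A + B = {-3, -1, 1, 3, 6, 10, 11, 12, 13, 15, 19, 20, 22}


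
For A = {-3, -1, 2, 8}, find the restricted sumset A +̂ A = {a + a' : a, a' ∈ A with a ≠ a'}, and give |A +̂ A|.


Restricted sumset: A +̂ A = {a + a' : a ∈ A, a' ∈ A, a ≠ a'}.
Equivalently, take A + A and drop any sum 2a that is achievable ONLY as a + a for a ∈ A (i.e. sums representable only with equal summands).
Enumerate pairs (a, a') with a < a' (symmetric, so each unordered pair gives one sum; this covers all a ≠ a'):
  -3 + -1 = -4
  -3 + 2 = -1
  -3 + 8 = 5
  -1 + 2 = 1
  -1 + 8 = 7
  2 + 8 = 10
Collected distinct sums: {-4, -1, 1, 5, 7, 10}
|A +̂ A| = 6
(Reference bound: |A +̂ A| ≥ 2|A| - 3 for |A| ≥ 2, with |A| = 4 giving ≥ 5.)

|A +̂ A| = 6


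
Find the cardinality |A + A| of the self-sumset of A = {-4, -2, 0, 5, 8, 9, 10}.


A + A = {a + a' : a, a' ∈ A}; |A| = 7.
General bounds: 2|A| - 1 ≤ |A + A| ≤ |A|(|A|+1)/2, i.e. 13 ≤ |A + A| ≤ 28.
Lower bound 2|A|-1 is attained iff A is an arithmetic progression.
Enumerate sums a + a' for a ≤ a' (symmetric, so this suffices):
a = -4: -4+-4=-8, -4+-2=-6, -4+0=-4, -4+5=1, -4+8=4, -4+9=5, -4+10=6
a = -2: -2+-2=-4, -2+0=-2, -2+5=3, -2+8=6, -2+9=7, -2+10=8
a = 0: 0+0=0, 0+5=5, 0+8=8, 0+9=9, 0+10=10
a = 5: 5+5=10, 5+8=13, 5+9=14, 5+10=15
a = 8: 8+8=16, 8+9=17, 8+10=18
a = 9: 9+9=18, 9+10=19
a = 10: 10+10=20
Distinct sums: {-8, -6, -4, -2, 0, 1, 3, 4, 5, 6, 7, 8, 9, 10, 13, 14, 15, 16, 17, 18, 19, 20}
|A + A| = 22

|A + A| = 22


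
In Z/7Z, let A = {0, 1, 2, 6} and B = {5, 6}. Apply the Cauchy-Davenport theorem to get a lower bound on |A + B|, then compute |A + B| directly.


Cauchy-Davenport: |A + B| ≥ min(p, |A| + |B| - 1) for A, B nonempty in Z/pZ.
|A| = 4, |B| = 2, p = 7.
CD lower bound = min(7, 4 + 2 - 1) = min(7, 5) = 5.
Compute A + B mod 7 directly:
a = 0: 0+5=5, 0+6=6
a = 1: 1+5=6, 1+6=0
a = 2: 2+5=0, 2+6=1
a = 6: 6+5=4, 6+6=5
A + B = {0, 1, 4, 5, 6}, so |A + B| = 5.
Verify: 5 ≥ 5? Yes ✓.

CD lower bound = 5, actual |A + B| = 5.


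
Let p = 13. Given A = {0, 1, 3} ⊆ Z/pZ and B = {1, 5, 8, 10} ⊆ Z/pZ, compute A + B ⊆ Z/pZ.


Work in Z/13Z: reduce every sum a + b modulo 13.
Enumerate all 12 pairs:
a = 0: 0+1=1, 0+5=5, 0+8=8, 0+10=10
a = 1: 1+1=2, 1+5=6, 1+8=9, 1+10=11
a = 3: 3+1=4, 3+5=8, 3+8=11, 3+10=0
Distinct residues collected: {0, 1, 2, 4, 5, 6, 8, 9, 10, 11}
|A + B| = 10 (out of 13 total residues).

A + B = {0, 1, 2, 4, 5, 6, 8, 9, 10, 11}


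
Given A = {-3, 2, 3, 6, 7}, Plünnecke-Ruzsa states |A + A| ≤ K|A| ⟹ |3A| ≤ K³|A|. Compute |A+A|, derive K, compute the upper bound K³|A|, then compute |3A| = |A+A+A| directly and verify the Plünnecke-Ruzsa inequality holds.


|A| = 5.
Step 1: Compute A + A by enumerating all 25 pairs.
A + A = {-6, -1, 0, 3, 4, 5, 6, 8, 9, 10, 12, 13, 14}, so |A + A| = 13.
Step 2: Doubling constant K = |A + A|/|A| = 13/5 = 13/5 ≈ 2.6000.
Step 3: Plünnecke-Ruzsa gives |3A| ≤ K³·|A| = (2.6000)³ · 5 ≈ 87.8800.
Step 4: Compute 3A = A + A + A directly by enumerating all triples (a,b,c) ∈ A³; |3A| = 24.
Step 5: Check 24 ≤ 87.8800? Yes ✓.

K = 13/5, Plünnecke-Ruzsa bound K³|A| ≈ 87.8800, |3A| = 24, inequality holds.


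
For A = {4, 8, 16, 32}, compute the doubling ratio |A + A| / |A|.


|A| = 4.
Compute A + A by enumerating all 16 pairs.
A + A = {8, 12, 16, 20, 24, 32, 36, 40, 48, 64}, so |A + A| = 10.
K = |A + A| / |A| = 10/4 = 5/2 ≈ 2.5000.
Reference: AP of size 4 gives K = 7/4 ≈ 1.7500; a fully generic set of size 4 gives K ≈ 2.5000.

|A| = 4, |A + A| = 10, K = 10/4 = 5/2.


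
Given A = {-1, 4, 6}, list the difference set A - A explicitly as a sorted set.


A - A = {a - a' : a, a' ∈ A}.
Compute a - a' for each ordered pair (a, a'):
a = -1: -1--1=0, -1-4=-5, -1-6=-7
a = 4: 4--1=5, 4-4=0, 4-6=-2
a = 6: 6--1=7, 6-4=2, 6-6=0
Collecting distinct values (and noting 0 appears from a-a):
A - A = {-7, -5, -2, 0, 2, 5, 7}
|A - A| = 7

A - A = {-7, -5, -2, 0, 2, 5, 7}


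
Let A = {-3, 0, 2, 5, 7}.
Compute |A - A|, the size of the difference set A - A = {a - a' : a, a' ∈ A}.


A - A = {a - a' : a, a' ∈ A}; |A| = 5.
Bounds: 2|A|-1 ≤ |A - A| ≤ |A|² - |A| + 1, i.e. 9 ≤ |A - A| ≤ 21.
Note: 0 ∈ A - A always (from a - a). The set is symmetric: if d ∈ A - A then -d ∈ A - A.
Enumerate nonzero differences d = a - a' with a > a' (then include -d):
Positive differences: {2, 3, 5, 7, 8, 10}
Full difference set: {0} ∪ (positive diffs) ∪ (negative diffs).
|A - A| = 1 + 2·6 = 13 (matches direct enumeration: 13).

|A - A| = 13


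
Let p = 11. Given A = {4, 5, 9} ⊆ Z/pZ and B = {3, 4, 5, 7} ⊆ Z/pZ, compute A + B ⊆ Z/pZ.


Work in Z/11Z: reduce every sum a + b modulo 11.
Enumerate all 12 pairs:
a = 4: 4+3=7, 4+4=8, 4+5=9, 4+7=0
a = 5: 5+3=8, 5+4=9, 5+5=10, 5+7=1
a = 9: 9+3=1, 9+4=2, 9+5=3, 9+7=5
Distinct residues collected: {0, 1, 2, 3, 5, 7, 8, 9, 10}
|A + B| = 9 (out of 11 total residues).

A + B = {0, 1, 2, 3, 5, 7, 8, 9, 10}


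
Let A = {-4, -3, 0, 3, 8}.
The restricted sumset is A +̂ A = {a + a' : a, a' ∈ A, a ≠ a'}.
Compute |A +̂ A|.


Restricted sumset: A +̂ A = {a + a' : a ∈ A, a' ∈ A, a ≠ a'}.
Equivalently, take A + A and drop any sum 2a that is achievable ONLY as a + a for a ∈ A (i.e. sums representable only with equal summands).
Enumerate pairs (a, a') with a < a' (symmetric, so each unordered pair gives one sum; this covers all a ≠ a'):
  -4 + -3 = -7
  -4 + 0 = -4
  -4 + 3 = -1
  -4 + 8 = 4
  -3 + 0 = -3
  -3 + 3 = 0
  -3 + 8 = 5
  0 + 3 = 3
  0 + 8 = 8
  3 + 8 = 11
Collected distinct sums: {-7, -4, -3, -1, 0, 3, 4, 5, 8, 11}
|A +̂ A| = 10
(Reference bound: |A +̂ A| ≥ 2|A| - 3 for |A| ≥ 2, with |A| = 5 giving ≥ 7.)

|A +̂ A| = 10


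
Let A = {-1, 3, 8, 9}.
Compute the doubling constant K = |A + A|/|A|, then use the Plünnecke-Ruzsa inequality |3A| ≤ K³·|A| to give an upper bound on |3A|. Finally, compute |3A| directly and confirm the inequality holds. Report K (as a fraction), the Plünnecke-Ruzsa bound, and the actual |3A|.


|A| = 4.
Step 1: Compute A + A by enumerating all 16 pairs.
A + A = {-2, 2, 6, 7, 8, 11, 12, 16, 17, 18}, so |A + A| = 10.
Step 2: Doubling constant K = |A + A|/|A| = 10/4 = 10/4 ≈ 2.5000.
Step 3: Plünnecke-Ruzsa gives |3A| ≤ K³·|A| = (2.5000)³ · 4 ≈ 62.5000.
Step 4: Compute 3A = A + A + A directly by enumerating all triples (a,b,c) ∈ A³; |3A| = 19.
Step 5: Check 19 ≤ 62.5000? Yes ✓.

K = 10/4, Plünnecke-Ruzsa bound K³|A| ≈ 62.5000, |3A| = 19, inequality holds.


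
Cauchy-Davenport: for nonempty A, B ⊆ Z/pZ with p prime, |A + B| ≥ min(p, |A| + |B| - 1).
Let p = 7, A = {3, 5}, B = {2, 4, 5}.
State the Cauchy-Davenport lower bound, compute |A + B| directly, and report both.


Cauchy-Davenport: |A + B| ≥ min(p, |A| + |B| - 1) for A, B nonempty in Z/pZ.
|A| = 2, |B| = 3, p = 7.
CD lower bound = min(7, 2 + 3 - 1) = min(7, 4) = 4.
Compute A + B mod 7 directly:
a = 3: 3+2=5, 3+4=0, 3+5=1
a = 5: 5+2=0, 5+4=2, 5+5=3
A + B = {0, 1, 2, 3, 5}, so |A + B| = 5.
Verify: 5 ≥ 4? Yes ✓.

CD lower bound = 4, actual |A + B| = 5.


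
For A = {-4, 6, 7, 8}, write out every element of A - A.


A - A = {a - a' : a, a' ∈ A}.
Compute a - a' for each ordered pair (a, a'):
a = -4: -4--4=0, -4-6=-10, -4-7=-11, -4-8=-12
a = 6: 6--4=10, 6-6=0, 6-7=-1, 6-8=-2
a = 7: 7--4=11, 7-6=1, 7-7=0, 7-8=-1
a = 8: 8--4=12, 8-6=2, 8-7=1, 8-8=0
Collecting distinct values (and noting 0 appears from a-a):
A - A = {-12, -11, -10, -2, -1, 0, 1, 2, 10, 11, 12}
|A - A| = 11

A - A = {-12, -11, -10, -2, -1, 0, 1, 2, 10, 11, 12}


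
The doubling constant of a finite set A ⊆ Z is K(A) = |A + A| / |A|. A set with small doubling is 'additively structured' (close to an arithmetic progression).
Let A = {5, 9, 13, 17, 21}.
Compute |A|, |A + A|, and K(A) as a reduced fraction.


|A| = 5.
Compute A + A by enumerating all 25 pairs.
A + A = {10, 14, 18, 22, 26, 30, 34, 38, 42}, so |A + A| = 9.
K = |A + A| / |A| = 9/5 (already in lowest terms) ≈ 1.8000.
Reference: AP of size 5 gives K = 9/5 ≈ 1.8000; a fully generic set of size 5 gives K ≈ 3.0000.

|A| = 5, |A + A| = 9, K = 9/5.


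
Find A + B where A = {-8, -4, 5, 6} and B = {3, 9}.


A + B = {a + b : a ∈ A, b ∈ B}.
Enumerate all |A|·|B| = 4·2 = 8 pairs (a, b) and collect distinct sums.
a = -8: -8+3=-5, -8+9=1
a = -4: -4+3=-1, -4+9=5
a = 5: 5+3=8, 5+9=14
a = 6: 6+3=9, 6+9=15
Collecting distinct sums: A + B = {-5, -1, 1, 5, 8, 9, 14, 15}
|A + B| = 8

A + B = {-5, -1, 1, 5, 8, 9, 14, 15}


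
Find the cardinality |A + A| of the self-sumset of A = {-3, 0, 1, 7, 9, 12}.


A + A = {a + a' : a, a' ∈ A}; |A| = 6.
General bounds: 2|A| - 1 ≤ |A + A| ≤ |A|(|A|+1)/2, i.e. 11 ≤ |A + A| ≤ 21.
Lower bound 2|A|-1 is attained iff A is an arithmetic progression.
Enumerate sums a + a' for a ≤ a' (symmetric, so this suffices):
a = -3: -3+-3=-6, -3+0=-3, -3+1=-2, -3+7=4, -3+9=6, -3+12=9
a = 0: 0+0=0, 0+1=1, 0+7=7, 0+9=9, 0+12=12
a = 1: 1+1=2, 1+7=8, 1+9=10, 1+12=13
a = 7: 7+7=14, 7+9=16, 7+12=19
a = 9: 9+9=18, 9+12=21
a = 12: 12+12=24
Distinct sums: {-6, -3, -2, 0, 1, 2, 4, 6, 7, 8, 9, 10, 12, 13, 14, 16, 18, 19, 21, 24}
|A + A| = 20

|A + A| = 20


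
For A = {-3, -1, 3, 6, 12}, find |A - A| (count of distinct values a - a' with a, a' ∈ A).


A - A = {a - a' : a, a' ∈ A}; |A| = 5.
Bounds: 2|A|-1 ≤ |A - A| ≤ |A|² - |A| + 1, i.e. 9 ≤ |A - A| ≤ 21.
Note: 0 ∈ A - A always (from a - a). The set is symmetric: if d ∈ A - A then -d ∈ A - A.
Enumerate nonzero differences d = a - a' with a > a' (then include -d):
Positive differences: {2, 3, 4, 6, 7, 9, 13, 15}
Full difference set: {0} ∪ (positive diffs) ∪ (negative diffs).
|A - A| = 1 + 2·8 = 17 (matches direct enumeration: 17).

|A - A| = 17


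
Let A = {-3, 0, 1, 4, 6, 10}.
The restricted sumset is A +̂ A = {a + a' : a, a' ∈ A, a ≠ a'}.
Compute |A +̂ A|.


Restricted sumset: A +̂ A = {a + a' : a ∈ A, a' ∈ A, a ≠ a'}.
Equivalently, take A + A and drop any sum 2a that is achievable ONLY as a + a for a ∈ A (i.e. sums representable only with equal summands).
Enumerate pairs (a, a') with a < a' (symmetric, so each unordered pair gives one sum; this covers all a ≠ a'):
  -3 + 0 = -3
  -3 + 1 = -2
  -3 + 4 = 1
  -3 + 6 = 3
  -3 + 10 = 7
  0 + 1 = 1
  0 + 4 = 4
  0 + 6 = 6
  0 + 10 = 10
  1 + 4 = 5
  1 + 6 = 7
  1 + 10 = 11
  4 + 6 = 10
  4 + 10 = 14
  6 + 10 = 16
Collected distinct sums: {-3, -2, 1, 3, 4, 5, 6, 7, 10, 11, 14, 16}
|A +̂ A| = 12
(Reference bound: |A +̂ A| ≥ 2|A| - 3 for |A| ≥ 2, with |A| = 6 giving ≥ 9.)

|A +̂ A| = 12


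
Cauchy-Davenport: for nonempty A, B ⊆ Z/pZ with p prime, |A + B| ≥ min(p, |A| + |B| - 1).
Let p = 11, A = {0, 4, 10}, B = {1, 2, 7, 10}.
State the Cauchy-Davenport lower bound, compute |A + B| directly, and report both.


Cauchy-Davenport: |A + B| ≥ min(p, |A| + |B| - 1) for A, B nonempty in Z/pZ.
|A| = 3, |B| = 4, p = 11.
CD lower bound = min(11, 3 + 4 - 1) = min(11, 6) = 6.
Compute A + B mod 11 directly:
a = 0: 0+1=1, 0+2=2, 0+7=7, 0+10=10
a = 4: 4+1=5, 4+2=6, 4+7=0, 4+10=3
a = 10: 10+1=0, 10+2=1, 10+7=6, 10+10=9
A + B = {0, 1, 2, 3, 5, 6, 7, 9, 10}, so |A + B| = 9.
Verify: 9 ≥ 6? Yes ✓.

CD lower bound = 6, actual |A + B| = 9.


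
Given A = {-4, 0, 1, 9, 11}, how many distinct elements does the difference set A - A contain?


A - A = {a - a' : a, a' ∈ A}; |A| = 5.
Bounds: 2|A|-1 ≤ |A - A| ≤ |A|² - |A| + 1, i.e. 9 ≤ |A - A| ≤ 21.
Note: 0 ∈ A - A always (from a - a). The set is symmetric: if d ∈ A - A then -d ∈ A - A.
Enumerate nonzero differences d = a - a' with a > a' (then include -d):
Positive differences: {1, 2, 4, 5, 8, 9, 10, 11, 13, 15}
Full difference set: {0} ∪ (positive diffs) ∪ (negative diffs).
|A - A| = 1 + 2·10 = 21 (matches direct enumeration: 21).

|A - A| = 21


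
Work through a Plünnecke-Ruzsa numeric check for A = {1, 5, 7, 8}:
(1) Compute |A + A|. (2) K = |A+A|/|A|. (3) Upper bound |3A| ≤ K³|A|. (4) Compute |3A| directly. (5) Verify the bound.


|A| = 4.
Step 1: Compute A + A by enumerating all 16 pairs.
A + A = {2, 6, 8, 9, 10, 12, 13, 14, 15, 16}, so |A + A| = 10.
Step 2: Doubling constant K = |A + A|/|A| = 10/4 = 10/4 ≈ 2.5000.
Step 3: Plünnecke-Ruzsa gives |3A| ≤ K³·|A| = (2.5000)³ · 4 ≈ 62.5000.
Step 4: Compute 3A = A + A + A directly by enumerating all triples (a,b,c) ∈ A³; |3A| = 17.
Step 5: Check 17 ≤ 62.5000? Yes ✓.

K = 10/4, Plünnecke-Ruzsa bound K³|A| ≈ 62.5000, |3A| = 17, inequality holds.


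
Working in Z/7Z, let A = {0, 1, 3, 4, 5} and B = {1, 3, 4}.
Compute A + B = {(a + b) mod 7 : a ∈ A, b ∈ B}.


Work in Z/7Z: reduce every sum a + b modulo 7.
Enumerate all 15 pairs:
a = 0: 0+1=1, 0+3=3, 0+4=4
a = 1: 1+1=2, 1+3=4, 1+4=5
a = 3: 3+1=4, 3+3=6, 3+4=0
a = 4: 4+1=5, 4+3=0, 4+4=1
a = 5: 5+1=6, 5+3=1, 5+4=2
Distinct residues collected: {0, 1, 2, 3, 4, 5, 6}
|A + B| = 7 (out of 7 total residues).

A + B = {0, 1, 2, 3, 4, 5, 6}


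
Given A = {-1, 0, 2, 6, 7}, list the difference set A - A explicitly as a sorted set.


A - A = {a - a' : a, a' ∈ A}.
Compute a - a' for each ordered pair (a, a'):
a = -1: -1--1=0, -1-0=-1, -1-2=-3, -1-6=-7, -1-7=-8
a = 0: 0--1=1, 0-0=0, 0-2=-2, 0-6=-6, 0-7=-7
a = 2: 2--1=3, 2-0=2, 2-2=0, 2-6=-4, 2-7=-5
a = 6: 6--1=7, 6-0=6, 6-2=4, 6-6=0, 6-7=-1
a = 7: 7--1=8, 7-0=7, 7-2=5, 7-6=1, 7-7=0
Collecting distinct values (and noting 0 appears from a-a):
A - A = {-8, -7, -6, -5, -4, -3, -2, -1, 0, 1, 2, 3, 4, 5, 6, 7, 8}
|A - A| = 17

A - A = {-8, -7, -6, -5, -4, -3, -2, -1, 0, 1, 2, 3, 4, 5, 6, 7, 8}


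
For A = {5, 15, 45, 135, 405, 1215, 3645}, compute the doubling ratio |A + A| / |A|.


|A| = 7.
Compute A + A by enumerating all 49 pairs.
A + A = {10, 20, 30, 50, 60, 90, 140, 150, 180, 270, 410, 420, 450, 540, 810, 1220, 1230, 1260, 1350, 1620, 2430, 3650, 3660, 3690, 3780, 4050, 4860, 7290}, so |A + A| = 28.
K = |A + A| / |A| = 28/7 = 4/1 ≈ 4.0000.
Reference: AP of size 7 gives K = 13/7 ≈ 1.8571; a fully generic set of size 7 gives K ≈ 4.0000.

|A| = 7, |A + A| = 28, K = 28/7 = 4/1.


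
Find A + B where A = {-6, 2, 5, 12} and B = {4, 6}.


A + B = {a + b : a ∈ A, b ∈ B}.
Enumerate all |A|·|B| = 4·2 = 8 pairs (a, b) and collect distinct sums.
a = -6: -6+4=-2, -6+6=0
a = 2: 2+4=6, 2+6=8
a = 5: 5+4=9, 5+6=11
a = 12: 12+4=16, 12+6=18
Collecting distinct sums: A + B = {-2, 0, 6, 8, 9, 11, 16, 18}
|A + B| = 8

A + B = {-2, 0, 6, 8, 9, 11, 16, 18}


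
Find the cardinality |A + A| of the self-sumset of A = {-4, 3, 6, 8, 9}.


A + A = {a + a' : a, a' ∈ A}; |A| = 5.
General bounds: 2|A| - 1 ≤ |A + A| ≤ |A|(|A|+1)/2, i.e. 9 ≤ |A + A| ≤ 15.
Lower bound 2|A|-1 is attained iff A is an arithmetic progression.
Enumerate sums a + a' for a ≤ a' (symmetric, so this suffices):
a = -4: -4+-4=-8, -4+3=-1, -4+6=2, -4+8=4, -4+9=5
a = 3: 3+3=6, 3+6=9, 3+8=11, 3+9=12
a = 6: 6+6=12, 6+8=14, 6+9=15
a = 8: 8+8=16, 8+9=17
a = 9: 9+9=18
Distinct sums: {-8, -1, 2, 4, 5, 6, 9, 11, 12, 14, 15, 16, 17, 18}
|A + A| = 14

|A + A| = 14


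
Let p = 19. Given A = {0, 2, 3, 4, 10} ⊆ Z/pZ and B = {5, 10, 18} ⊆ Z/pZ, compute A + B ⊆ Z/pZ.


Work in Z/19Z: reduce every sum a + b modulo 19.
Enumerate all 15 pairs:
a = 0: 0+5=5, 0+10=10, 0+18=18
a = 2: 2+5=7, 2+10=12, 2+18=1
a = 3: 3+5=8, 3+10=13, 3+18=2
a = 4: 4+5=9, 4+10=14, 4+18=3
a = 10: 10+5=15, 10+10=1, 10+18=9
Distinct residues collected: {1, 2, 3, 5, 7, 8, 9, 10, 12, 13, 14, 15, 18}
|A + B| = 13 (out of 19 total residues).

A + B = {1, 2, 3, 5, 7, 8, 9, 10, 12, 13, 14, 15, 18}


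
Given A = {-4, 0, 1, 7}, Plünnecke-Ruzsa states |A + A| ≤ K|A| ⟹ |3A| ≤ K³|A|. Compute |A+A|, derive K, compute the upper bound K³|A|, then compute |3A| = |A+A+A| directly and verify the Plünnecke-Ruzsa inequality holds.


|A| = 4.
Step 1: Compute A + A by enumerating all 16 pairs.
A + A = {-8, -4, -3, 0, 1, 2, 3, 7, 8, 14}, so |A + A| = 10.
Step 2: Doubling constant K = |A + A|/|A| = 10/4 = 10/4 ≈ 2.5000.
Step 3: Plünnecke-Ruzsa gives |3A| ≤ K³·|A| = (2.5000)³ · 4 ≈ 62.5000.
Step 4: Compute 3A = A + A + A directly by enumerating all triples (a,b,c) ∈ A³; |3A| = 19.
Step 5: Check 19 ≤ 62.5000? Yes ✓.

K = 10/4, Plünnecke-Ruzsa bound K³|A| ≈ 62.5000, |3A| = 19, inequality holds.


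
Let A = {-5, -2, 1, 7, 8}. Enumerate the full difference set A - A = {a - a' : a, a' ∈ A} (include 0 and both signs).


A - A = {a - a' : a, a' ∈ A}.
Compute a - a' for each ordered pair (a, a'):
a = -5: -5--5=0, -5--2=-3, -5-1=-6, -5-7=-12, -5-8=-13
a = -2: -2--5=3, -2--2=0, -2-1=-3, -2-7=-9, -2-8=-10
a = 1: 1--5=6, 1--2=3, 1-1=0, 1-7=-6, 1-8=-7
a = 7: 7--5=12, 7--2=9, 7-1=6, 7-7=0, 7-8=-1
a = 8: 8--5=13, 8--2=10, 8-1=7, 8-7=1, 8-8=0
Collecting distinct values (and noting 0 appears from a-a):
A - A = {-13, -12, -10, -9, -7, -6, -3, -1, 0, 1, 3, 6, 7, 9, 10, 12, 13}
|A - A| = 17

A - A = {-13, -12, -10, -9, -7, -6, -3, -1, 0, 1, 3, 6, 7, 9, 10, 12, 13}


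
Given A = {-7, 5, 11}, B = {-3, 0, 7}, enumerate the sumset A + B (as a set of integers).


A + B = {a + b : a ∈ A, b ∈ B}.
Enumerate all |A|·|B| = 3·3 = 9 pairs (a, b) and collect distinct sums.
a = -7: -7+-3=-10, -7+0=-7, -7+7=0
a = 5: 5+-3=2, 5+0=5, 5+7=12
a = 11: 11+-3=8, 11+0=11, 11+7=18
Collecting distinct sums: A + B = {-10, -7, 0, 2, 5, 8, 11, 12, 18}
|A + B| = 9

A + B = {-10, -7, 0, 2, 5, 8, 11, 12, 18}


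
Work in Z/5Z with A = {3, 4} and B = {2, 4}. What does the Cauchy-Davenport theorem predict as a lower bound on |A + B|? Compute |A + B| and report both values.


Cauchy-Davenport: |A + B| ≥ min(p, |A| + |B| - 1) for A, B nonempty in Z/pZ.
|A| = 2, |B| = 2, p = 5.
CD lower bound = min(5, 2 + 2 - 1) = min(5, 3) = 3.
Compute A + B mod 5 directly:
a = 3: 3+2=0, 3+4=2
a = 4: 4+2=1, 4+4=3
A + B = {0, 1, 2, 3}, so |A + B| = 4.
Verify: 4 ≥ 3? Yes ✓.

CD lower bound = 3, actual |A + B| = 4.


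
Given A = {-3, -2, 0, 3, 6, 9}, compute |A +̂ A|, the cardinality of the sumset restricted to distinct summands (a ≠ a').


Restricted sumset: A +̂ A = {a + a' : a ∈ A, a' ∈ A, a ≠ a'}.
Equivalently, take A + A and drop any sum 2a that is achievable ONLY as a + a for a ∈ A (i.e. sums representable only with equal summands).
Enumerate pairs (a, a') with a < a' (symmetric, so each unordered pair gives one sum; this covers all a ≠ a'):
  -3 + -2 = -5
  -3 + 0 = -3
  -3 + 3 = 0
  -3 + 6 = 3
  -3 + 9 = 6
  -2 + 0 = -2
  -2 + 3 = 1
  -2 + 6 = 4
  -2 + 9 = 7
  0 + 3 = 3
  0 + 6 = 6
  0 + 9 = 9
  3 + 6 = 9
  3 + 9 = 12
  6 + 9 = 15
Collected distinct sums: {-5, -3, -2, 0, 1, 3, 4, 6, 7, 9, 12, 15}
|A +̂ A| = 12
(Reference bound: |A +̂ A| ≥ 2|A| - 3 for |A| ≥ 2, with |A| = 6 giving ≥ 9.)

|A +̂ A| = 12


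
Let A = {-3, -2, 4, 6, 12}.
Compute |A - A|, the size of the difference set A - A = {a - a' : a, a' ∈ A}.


A - A = {a - a' : a, a' ∈ A}; |A| = 5.
Bounds: 2|A|-1 ≤ |A - A| ≤ |A|² - |A| + 1, i.e. 9 ≤ |A - A| ≤ 21.
Note: 0 ∈ A - A always (from a - a). The set is symmetric: if d ∈ A - A then -d ∈ A - A.
Enumerate nonzero differences d = a - a' with a > a' (then include -d):
Positive differences: {1, 2, 6, 7, 8, 9, 14, 15}
Full difference set: {0} ∪ (positive diffs) ∪ (negative diffs).
|A - A| = 1 + 2·8 = 17 (matches direct enumeration: 17).

|A - A| = 17


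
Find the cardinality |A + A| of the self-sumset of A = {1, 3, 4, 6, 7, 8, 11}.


A + A = {a + a' : a, a' ∈ A}; |A| = 7.
General bounds: 2|A| - 1 ≤ |A + A| ≤ |A|(|A|+1)/2, i.e. 13 ≤ |A + A| ≤ 28.
Lower bound 2|A|-1 is attained iff A is an arithmetic progression.
Enumerate sums a + a' for a ≤ a' (symmetric, so this suffices):
a = 1: 1+1=2, 1+3=4, 1+4=5, 1+6=7, 1+7=8, 1+8=9, 1+11=12
a = 3: 3+3=6, 3+4=7, 3+6=9, 3+7=10, 3+8=11, 3+11=14
a = 4: 4+4=8, 4+6=10, 4+7=11, 4+8=12, 4+11=15
a = 6: 6+6=12, 6+7=13, 6+8=14, 6+11=17
a = 7: 7+7=14, 7+8=15, 7+11=18
a = 8: 8+8=16, 8+11=19
a = 11: 11+11=22
Distinct sums: {2, 4, 5, 6, 7, 8, 9, 10, 11, 12, 13, 14, 15, 16, 17, 18, 19, 22}
|A + A| = 18

|A + A| = 18


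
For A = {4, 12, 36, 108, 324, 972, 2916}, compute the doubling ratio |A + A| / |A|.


|A| = 7.
Compute A + A by enumerating all 49 pairs.
A + A = {8, 16, 24, 40, 48, 72, 112, 120, 144, 216, 328, 336, 360, 432, 648, 976, 984, 1008, 1080, 1296, 1944, 2920, 2928, 2952, 3024, 3240, 3888, 5832}, so |A + A| = 28.
K = |A + A| / |A| = 28/7 = 4/1 ≈ 4.0000.
Reference: AP of size 7 gives K = 13/7 ≈ 1.8571; a fully generic set of size 7 gives K ≈ 4.0000.

|A| = 7, |A + A| = 28, K = 28/7 = 4/1.


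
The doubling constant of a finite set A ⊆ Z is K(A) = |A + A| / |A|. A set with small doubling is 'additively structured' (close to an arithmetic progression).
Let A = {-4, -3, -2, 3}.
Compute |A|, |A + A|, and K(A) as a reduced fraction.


|A| = 4.
Compute A + A by enumerating all 16 pairs.
A + A = {-8, -7, -6, -5, -4, -1, 0, 1, 6}, so |A + A| = 9.
K = |A + A| / |A| = 9/4 (already in lowest terms) ≈ 2.2500.
Reference: AP of size 4 gives K = 7/4 ≈ 1.7500; a fully generic set of size 4 gives K ≈ 2.5000.

|A| = 4, |A + A| = 9, K = 9/4.


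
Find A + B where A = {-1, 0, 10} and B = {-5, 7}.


A + B = {a + b : a ∈ A, b ∈ B}.
Enumerate all |A|·|B| = 3·2 = 6 pairs (a, b) and collect distinct sums.
a = -1: -1+-5=-6, -1+7=6
a = 0: 0+-5=-5, 0+7=7
a = 10: 10+-5=5, 10+7=17
Collecting distinct sums: A + B = {-6, -5, 5, 6, 7, 17}
|A + B| = 6

A + B = {-6, -5, 5, 6, 7, 17}


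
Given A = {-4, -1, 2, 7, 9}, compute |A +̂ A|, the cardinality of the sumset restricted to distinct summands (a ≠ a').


Restricted sumset: A +̂ A = {a + a' : a ∈ A, a' ∈ A, a ≠ a'}.
Equivalently, take A + A and drop any sum 2a that is achievable ONLY as a + a for a ∈ A (i.e. sums representable only with equal summands).
Enumerate pairs (a, a') with a < a' (symmetric, so each unordered pair gives one sum; this covers all a ≠ a'):
  -4 + -1 = -5
  -4 + 2 = -2
  -4 + 7 = 3
  -4 + 9 = 5
  -1 + 2 = 1
  -1 + 7 = 6
  -1 + 9 = 8
  2 + 7 = 9
  2 + 9 = 11
  7 + 9 = 16
Collected distinct sums: {-5, -2, 1, 3, 5, 6, 8, 9, 11, 16}
|A +̂ A| = 10
(Reference bound: |A +̂ A| ≥ 2|A| - 3 for |A| ≥ 2, with |A| = 5 giving ≥ 7.)

|A +̂ A| = 10


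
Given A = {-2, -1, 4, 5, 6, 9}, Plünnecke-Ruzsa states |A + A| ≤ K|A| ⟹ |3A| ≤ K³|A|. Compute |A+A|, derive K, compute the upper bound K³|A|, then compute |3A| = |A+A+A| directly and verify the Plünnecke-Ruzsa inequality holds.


|A| = 6.
Step 1: Compute A + A by enumerating all 36 pairs.
A + A = {-4, -3, -2, 2, 3, 4, 5, 7, 8, 9, 10, 11, 12, 13, 14, 15, 18}, so |A + A| = 17.
Step 2: Doubling constant K = |A + A|/|A| = 17/6 = 17/6 ≈ 2.8333.
Step 3: Plünnecke-Ruzsa gives |3A| ≤ K³·|A| = (2.8333)³ · 6 ≈ 136.4722.
Step 4: Compute 3A = A + A + A directly by enumerating all triples (a,b,c) ∈ A³; |3A| = 30.
Step 5: Check 30 ≤ 136.4722? Yes ✓.

K = 17/6, Plünnecke-Ruzsa bound K³|A| ≈ 136.4722, |3A| = 30, inequality holds.


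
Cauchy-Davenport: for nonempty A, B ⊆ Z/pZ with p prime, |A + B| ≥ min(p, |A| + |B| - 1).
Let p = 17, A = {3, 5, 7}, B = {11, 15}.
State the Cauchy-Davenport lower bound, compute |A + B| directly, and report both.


Cauchy-Davenport: |A + B| ≥ min(p, |A| + |B| - 1) for A, B nonempty in Z/pZ.
|A| = 3, |B| = 2, p = 17.
CD lower bound = min(17, 3 + 2 - 1) = min(17, 4) = 4.
Compute A + B mod 17 directly:
a = 3: 3+11=14, 3+15=1
a = 5: 5+11=16, 5+15=3
a = 7: 7+11=1, 7+15=5
A + B = {1, 3, 5, 14, 16}, so |A + B| = 5.
Verify: 5 ≥ 4? Yes ✓.

CD lower bound = 4, actual |A + B| = 5.


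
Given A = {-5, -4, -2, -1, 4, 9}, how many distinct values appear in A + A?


A + A = {a + a' : a, a' ∈ A}; |A| = 6.
General bounds: 2|A| - 1 ≤ |A + A| ≤ |A|(|A|+1)/2, i.e. 11 ≤ |A + A| ≤ 21.
Lower bound 2|A|-1 is attained iff A is an arithmetic progression.
Enumerate sums a + a' for a ≤ a' (symmetric, so this suffices):
a = -5: -5+-5=-10, -5+-4=-9, -5+-2=-7, -5+-1=-6, -5+4=-1, -5+9=4
a = -4: -4+-4=-8, -4+-2=-6, -4+-1=-5, -4+4=0, -4+9=5
a = -2: -2+-2=-4, -2+-1=-3, -2+4=2, -2+9=7
a = -1: -1+-1=-2, -1+4=3, -1+9=8
a = 4: 4+4=8, 4+9=13
a = 9: 9+9=18
Distinct sums: {-10, -9, -8, -7, -6, -5, -4, -3, -2, -1, 0, 2, 3, 4, 5, 7, 8, 13, 18}
|A + A| = 19

|A + A| = 19


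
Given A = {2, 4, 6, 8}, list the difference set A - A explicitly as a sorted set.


A - A = {a - a' : a, a' ∈ A}.
Compute a - a' for each ordered pair (a, a'):
a = 2: 2-2=0, 2-4=-2, 2-6=-4, 2-8=-6
a = 4: 4-2=2, 4-4=0, 4-6=-2, 4-8=-4
a = 6: 6-2=4, 6-4=2, 6-6=0, 6-8=-2
a = 8: 8-2=6, 8-4=4, 8-6=2, 8-8=0
Collecting distinct values (and noting 0 appears from a-a):
A - A = {-6, -4, -2, 0, 2, 4, 6}
|A - A| = 7

A - A = {-6, -4, -2, 0, 2, 4, 6}


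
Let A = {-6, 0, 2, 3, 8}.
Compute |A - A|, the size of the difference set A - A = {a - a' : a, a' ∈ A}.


A - A = {a - a' : a, a' ∈ A}; |A| = 5.
Bounds: 2|A|-1 ≤ |A - A| ≤ |A|² - |A| + 1, i.e. 9 ≤ |A - A| ≤ 21.
Note: 0 ∈ A - A always (from a - a). The set is symmetric: if d ∈ A - A then -d ∈ A - A.
Enumerate nonzero differences d = a - a' with a > a' (then include -d):
Positive differences: {1, 2, 3, 5, 6, 8, 9, 14}
Full difference set: {0} ∪ (positive diffs) ∪ (negative diffs).
|A - A| = 1 + 2·8 = 17 (matches direct enumeration: 17).

|A - A| = 17


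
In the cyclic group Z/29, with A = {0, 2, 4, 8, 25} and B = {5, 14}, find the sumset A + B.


Work in Z/29Z: reduce every sum a + b modulo 29.
Enumerate all 10 pairs:
a = 0: 0+5=5, 0+14=14
a = 2: 2+5=7, 2+14=16
a = 4: 4+5=9, 4+14=18
a = 8: 8+5=13, 8+14=22
a = 25: 25+5=1, 25+14=10
Distinct residues collected: {1, 5, 7, 9, 10, 13, 14, 16, 18, 22}
|A + B| = 10 (out of 29 total residues).

A + B = {1, 5, 7, 9, 10, 13, 14, 16, 18, 22}


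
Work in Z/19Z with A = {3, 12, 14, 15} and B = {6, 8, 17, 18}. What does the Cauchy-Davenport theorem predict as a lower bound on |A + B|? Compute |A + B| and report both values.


Cauchy-Davenport: |A + B| ≥ min(p, |A| + |B| - 1) for A, B nonempty in Z/pZ.
|A| = 4, |B| = 4, p = 19.
CD lower bound = min(19, 4 + 4 - 1) = min(19, 7) = 7.
Compute A + B mod 19 directly:
a = 3: 3+6=9, 3+8=11, 3+17=1, 3+18=2
a = 12: 12+6=18, 12+8=1, 12+17=10, 12+18=11
a = 14: 14+6=1, 14+8=3, 14+17=12, 14+18=13
a = 15: 15+6=2, 15+8=4, 15+17=13, 15+18=14
A + B = {1, 2, 3, 4, 9, 10, 11, 12, 13, 14, 18}, so |A + B| = 11.
Verify: 11 ≥ 7? Yes ✓.

CD lower bound = 7, actual |A + B| = 11.


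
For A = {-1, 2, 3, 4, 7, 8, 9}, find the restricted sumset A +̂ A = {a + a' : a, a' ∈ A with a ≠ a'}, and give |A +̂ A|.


Restricted sumset: A +̂ A = {a + a' : a ∈ A, a' ∈ A, a ≠ a'}.
Equivalently, take A + A and drop any sum 2a that is achievable ONLY as a + a for a ∈ A (i.e. sums representable only with equal summands).
Enumerate pairs (a, a') with a < a' (symmetric, so each unordered pair gives one sum; this covers all a ≠ a'):
  -1 + 2 = 1
  -1 + 3 = 2
  -1 + 4 = 3
  -1 + 7 = 6
  -1 + 8 = 7
  -1 + 9 = 8
  2 + 3 = 5
  2 + 4 = 6
  2 + 7 = 9
  2 + 8 = 10
  2 + 9 = 11
  3 + 4 = 7
  3 + 7 = 10
  3 + 8 = 11
  3 + 9 = 12
  4 + 7 = 11
  4 + 8 = 12
  4 + 9 = 13
  7 + 8 = 15
  7 + 9 = 16
  8 + 9 = 17
Collected distinct sums: {1, 2, 3, 5, 6, 7, 8, 9, 10, 11, 12, 13, 15, 16, 17}
|A +̂ A| = 15
(Reference bound: |A +̂ A| ≥ 2|A| - 3 for |A| ≥ 2, with |A| = 7 giving ≥ 11.)

|A +̂ A| = 15


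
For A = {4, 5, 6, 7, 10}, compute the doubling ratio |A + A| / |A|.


|A| = 5.
Compute A + A by enumerating all 25 pairs.
A + A = {8, 9, 10, 11, 12, 13, 14, 15, 16, 17, 20}, so |A + A| = 11.
K = |A + A| / |A| = 11/5 (already in lowest terms) ≈ 2.2000.
Reference: AP of size 5 gives K = 9/5 ≈ 1.8000; a fully generic set of size 5 gives K ≈ 3.0000.

|A| = 5, |A + A| = 11, K = 11/5.


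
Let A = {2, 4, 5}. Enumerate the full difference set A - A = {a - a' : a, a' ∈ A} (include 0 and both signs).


A - A = {a - a' : a, a' ∈ A}.
Compute a - a' for each ordered pair (a, a'):
a = 2: 2-2=0, 2-4=-2, 2-5=-3
a = 4: 4-2=2, 4-4=0, 4-5=-1
a = 5: 5-2=3, 5-4=1, 5-5=0
Collecting distinct values (and noting 0 appears from a-a):
A - A = {-3, -2, -1, 0, 1, 2, 3}
|A - A| = 7

A - A = {-3, -2, -1, 0, 1, 2, 3}


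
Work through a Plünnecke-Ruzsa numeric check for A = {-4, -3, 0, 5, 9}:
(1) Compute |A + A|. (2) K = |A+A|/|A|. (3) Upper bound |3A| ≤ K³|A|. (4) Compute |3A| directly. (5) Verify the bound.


|A| = 5.
Step 1: Compute A + A by enumerating all 25 pairs.
A + A = {-8, -7, -6, -4, -3, 0, 1, 2, 5, 6, 9, 10, 14, 18}, so |A + A| = 14.
Step 2: Doubling constant K = |A + A|/|A| = 14/5 = 14/5 ≈ 2.8000.
Step 3: Plünnecke-Ruzsa gives |3A| ≤ K³·|A| = (2.8000)³ · 5 ≈ 109.7600.
Step 4: Compute 3A = A + A + A directly by enumerating all triples (a,b,c) ∈ A³; |3A| = 27.
Step 5: Check 27 ≤ 109.7600? Yes ✓.

K = 14/5, Plünnecke-Ruzsa bound K³|A| ≈ 109.7600, |3A| = 27, inequality holds.


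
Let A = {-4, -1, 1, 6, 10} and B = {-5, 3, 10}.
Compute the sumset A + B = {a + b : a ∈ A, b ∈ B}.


A + B = {a + b : a ∈ A, b ∈ B}.
Enumerate all |A|·|B| = 5·3 = 15 pairs (a, b) and collect distinct sums.
a = -4: -4+-5=-9, -4+3=-1, -4+10=6
a = -1: -1+-5=-6, -1+3=2, -1+10=9
a = 1: 1+-5=-4, 1+3=4, 1+10=11
a = 6: 6+-5=1, 6+3=9, 6+10=16
a = 10: 10+-5=5, 10+3=13, 10+10=20
Collecting distinct sums: A + B = {-9, -6, -4, -1, 1, 2, 4, 5, 6, 9, 11, 13, 16, 20}
|A + B| = 14

A + B = {-9, -6, -4, -1, 1, 2, 4, 5, 6, 9, 11, 13, 16, 20}


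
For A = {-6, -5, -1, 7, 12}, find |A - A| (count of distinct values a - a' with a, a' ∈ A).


A - A = {a - a' : a, a' ∈ A}; |A| = 5.
Bounds: 2|A|-1 ≤ |A - A| ≤ |A|² - |A| + 1, i.e. 9 ≤ |A - A| ≤ 21.
Note: 0 ∈ A - A always (from a - a). The set is symmetric: if d ∈ A - A then -d ∈ A - A.
Enumerate nonzero differences d = a - a' with a > a' (then include -d):
Positive differences: {1, 4, 5, 8, 12, 13, 17, 18}
Full difference set: {0} ∪ (positive diffs) ∪ (negative diffs).
|A - A| = 1 + 2·8 = 17 (matches direct enumeration: 17).

|A - A| = 17


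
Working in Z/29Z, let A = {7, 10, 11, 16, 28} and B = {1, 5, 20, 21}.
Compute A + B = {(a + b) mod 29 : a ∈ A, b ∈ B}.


Work in Z/29Z: reduce every sum a + b modulo 29.
Enumerate all 20 pairs:
a = 7: 7+1=8, 7+5=12, 7+20=27, 7+21=28
a = 10: 10+1=11, 10+5=15, 10+20=1, 10+21=2
a = 11: 11+1=12, 11+5=16, 11+20=2, 11+21=3
a = 16: 16+1=17, 16+5=21, 16+20=7, 16+21=8
a = 28: 28+1=0, 28+5=4, 28+20=19, 28+21=20
Distinct residues collected: {0, 1, 2, 3, 4, 7, 8, 11, 12, 15, 16, 17, 19, 20, 21, 27, 28}
|A + B| = 17 (out of 29 total residues).

A + B = {0, 1, 2, 3, 4, 7, 8, 11, 12, 15, 16, 17, 19, 20, 21, 27, 28}


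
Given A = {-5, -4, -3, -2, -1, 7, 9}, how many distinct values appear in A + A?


A + A = {a + a' : a, a' ∈ A}; |A| = 7.
General bounds: 2|A| - 1 ≤ |A + A| ≤ |A|(|A|+1)/2, i.e. 13 ≤ |A + A| ≤ 28.
Lower bound 2|A|-1 is attained iff A is an arithmetic progression.
Enumerate sums a + a' for a ≤ a' (symmetric, so this suffices):
a = -5: -5+-5=-10, -5+-4=-9, -5+-3=-8, -5+-2=-7, -5+-1=-6, -5+7=2, -5+9=4
a = -4: -4+-4=-8, -4+-3=-7, -4+-2=-6, -4+-1=-5, -4+7=3, -4+9=5
a = -3: -3+-3=-6, -3+-2=-5, -3+-1=-4, -3+7=4, -3+9=6
a = -2: -2+-2=-4, -2+-1=-3, -2+7=5, -2+9=7
a = -1: -1+-1=-2, -1+7=6, -1+9=8
a = 7: 7+7=14, 7+9=16
a = 9: 9+9=18
Distinct sums: {-10, -9, -8, -7, -6, -5, -4, -3, -2, 2, 3, 4, 5, 6, 7, 8, 14, 16, 18}
|A + A| = 19

|A + A| = 19


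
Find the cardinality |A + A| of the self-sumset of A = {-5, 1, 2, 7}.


A + A = {a + a' : a, a' ∈ A}; |A| = 4.
General bounds: 2|A| - 1 ≤ |A + A| ≤ |A|(|A|+1)/2, i.e. 7 ≤ |A + A| ≤ 10.
Lower bound 2|A|-1 is attained iff A is an arithmetic progression.
Enumerate sums a + a' for a ≤ a' (symmetric, so this suffices):
a = -5: -5+-5=-10, -5+1=-4, -5+2=-3, -5+7=2
a = 1: 1+1=2, 1+2=3, 1+7=8
a = 2: 2+2=4, 2+7=9
a = 7: 7+7=14
Distinct sums: {-10, -4, -3, 2, 3, 4, 8, 9, 14}
|A + A| = 9

|A + A| = 9


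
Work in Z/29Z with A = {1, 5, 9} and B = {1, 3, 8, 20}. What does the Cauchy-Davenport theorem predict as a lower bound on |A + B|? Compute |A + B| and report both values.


Cauchy-Davenport: |A + B| ≥ min(p, |A| + |B| - 1) for A, B nonempty in Z/pZ.
|A| = 3, |B| = 4, p = 29.
CD lower bound = min(29, 3 + 4 - 1) = min(29, 6) = 6.
Compute A + B mod 29 directly:
a = 1: 1+1=2, 1+3=4, 1+8=9, 1+20=21
a = 5: 5+1=6, 5+3=8, 5+8=13, 5+20=25
a = 9: 9+1=10, 9+3=12, 9+8=17, 9+20=0
A + B = {0, 2, 4, 6, 8, 9, 10, 12, 13, 17, 21, 25}, so |A + B| = 12.
Verify: 12 ≥ 6? Yes ✓.

CD lower bound = 6, actual |A + B| = 12.


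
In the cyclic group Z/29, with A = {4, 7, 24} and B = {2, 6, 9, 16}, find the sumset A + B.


Work in Z/29Z: reduce every sum a + b modulo 29.
Enumerate all 12 pairs:
a = 4: 4+2=6, 4+6=10, 4+9=13, 4+16=20
a = 7: 7+2=9, 7+6=13, 7+9=16, 7+16=23
a = 24: 24+2=26, 24+6=1, 24+9=4, 24+16=11
Distinct residues collected: {1, 4, 6, 9, 10, 11, 13, 16, 20, 23, 26}
|A + B| = 11 (out of 29 total residues).

A + B = {1, 4, 6, 9, 10, 11, 13, 16, 20, 23, 26}


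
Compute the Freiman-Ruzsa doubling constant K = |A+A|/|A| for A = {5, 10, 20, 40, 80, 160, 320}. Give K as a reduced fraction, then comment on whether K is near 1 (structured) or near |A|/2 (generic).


|A| = 7.
Compute A + A by enumerating all 49 pairs.
A + A = {10, 15, 20, 25, 30, 40, 45, 50, 60, 80, 85, 90, 100, 120, 160, 165, 170, 180, 200, 240, 320, 325, 330, 340, 360, 400, 480, 640}, so |A + A| = 28.
K = |A + A| / |A| = 28/7 = 4/1 ≈ 4.0000.
Reference: AP of size 7 gives K = 13/7 ≈ 1.8571; a fully generic set of size 7 gives K ≈ 4.0000.

|A| = 7, |A + A| = 28, K = 28/7 = 4/1.


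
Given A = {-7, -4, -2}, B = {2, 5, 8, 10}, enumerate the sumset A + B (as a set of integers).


A + B = {a + b : a ∈ A, b ∈ B}.
Enumerate all |A|·|B| = 3·4 = 12 pairs (a, b) and collect distinct sums.
a = -7: -7+2=-5, -7+5=-2, -7+8=1, -7+10=3
a = -4: -4+2=-2, -4+5=1, -4+8=4, -4+10=6
a = -2: -2+2=0, -2+5=3, -2+8=6, -2+10=8
Collecting distinct sums: A + B = {-5, -2, 0, 1, 3, 4, 6, 8}
|A + B| = 8

A + B = {-5, -2, 0, 1, 3, 4, 6, 8}


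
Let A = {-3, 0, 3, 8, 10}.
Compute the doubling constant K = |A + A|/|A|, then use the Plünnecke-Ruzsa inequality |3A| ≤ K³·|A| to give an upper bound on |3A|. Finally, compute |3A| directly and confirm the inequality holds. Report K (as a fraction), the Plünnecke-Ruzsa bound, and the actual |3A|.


|A| = 5.
Step 1: Compute A + A by enumerating all 25 pairs.
A + A = {-6, -3, 0, 3, 5, 6, 7, 8, 10, 11, 13, 16, 18, 20}, so |A + A| = 14.
Step 2: Doubling constant K = |A + A|/|A| = 14/5 = 14/5 ≈ 2.8000.
Step 3: Plünnecke-Ruzsa gives |3A| ≤ K³·|A| = (2.8000)³ · 5 ≈ 109.7600.
Step 4: Compute 3A = A + A + A directly by enumerating all triples (a,b,c) ∈ A³; |3A| = 28.
Step 5: Check 28 ≤ 109.7600? Yes ✓.

K = 14/5, Plünnecke-Ruzsa bound K³|A| ≈ 109.7600, |3A| = 28, inequality holds.


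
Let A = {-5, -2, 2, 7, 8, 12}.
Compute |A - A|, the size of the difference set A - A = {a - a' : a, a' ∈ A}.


A - A = {a - a' : a, a' ∈ A}; |A| = 6.
Bounds: 2|A|-1 ≤ |A - A| ≤ |A|² - |A| + 1, i.e. 11 ≤ |A - A| ≤ 31.
Note: 0 ∈ A - A always (from a - a). The set is symmetric: if d ∈ A - A then -d ∈ A - A.
Enumerate nonzero differences d = a - a' with a > a' (then include -d):
Positive differences: {1, 3, 4, 5, 6, 7, 9, 10, 12, 13, 14, 17}
Full difference set: {0} ∪ (positive diffs) ∪ (negative diffs).
|A - A| = 1 + 2·12 = 25 (matches direct enumeration: 25).

|A - A| = 25


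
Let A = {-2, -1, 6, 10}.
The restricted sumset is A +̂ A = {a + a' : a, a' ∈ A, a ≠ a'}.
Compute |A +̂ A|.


Restricted sumset: A +̂ A = {a + a' : a ∈ A, a' ∈ A, a ≠ a'}.
Equivalently, take A + A and drop any sum 2a that is achievable ONLY as a + a for a ∈ A (i.e. sums representable only with equal summands).
Enumerate pairs (a, a') with a < a' (symmetric, so each unordered pair gives one sum; this covers all a ≠ a'):
  -2 + -1 = -3
  -2 + 6 = 4
  -2 + 10 = 8
  -1 + 6 = 5
  -1 + 10 = 9
  6 + 10 = 16
Collected distinct sums: {-3, 4, 5, 8, 9, 16}
|A +̂ A| = 6
(Reference bound: |A +̂ A| ≥ 2|A| - 3 for |A| ≥ 2, with |A| = 4 giving ≥ 5.)

|A +̂ A| = 6


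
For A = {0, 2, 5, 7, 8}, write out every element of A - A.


A - A = {a - a' : a, a' ∈ A}.
Compute a - a' for each ordered pair (a, a'):
a = 0: 0-0=0, 0-2=-2, 0-5=-5, 0-7=-7, 0-8=-8
a = 2: 2-0=2, 2-2=0, 2-5=-3, 2-7=-5, 2-8=-6
a = 5: 5-0=5, 5-2=3, 5-5=0, 5-7=-2, 5-8=-3
a = 7: 7-0=7, 7-2=5, 7-5=2, 7-7=0, 7-8=-1
a = 8: 8-0=8, 8-2=6, 8-5=3, 8-7=1, 8-8=0
Collecting distinct values (and noting 0 appears from a-a):
A - A = {-8, -7, -6, -5, -3, -2, -1, 0, 1, 2, 3, 5, 6, 7, 8}
|A - A| = 15

A - A = {-8, -7, -6, -5, -3, -2, -1, 0, 1, 2, 3, 5, 6, 7, 8}


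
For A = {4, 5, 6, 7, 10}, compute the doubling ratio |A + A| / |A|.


|A| = 5.
Compute A + A by enumerating all 25 pairs.
A + A = {8, 9, 10, 11, 12, 13, 14, 15, 16, 17, 20}, so |A + A| = 11.
K = |A + A| / |A| = 11/5 (already in lowest terms) ≈ 2.2000.
Reference: AP of size 5 gives K = 9/5 ≈ 1.8000; a fully generic set of size 5 gives K ≈ 3.0000.

|A| = 5, |A + A| = 11, K = 11/5.


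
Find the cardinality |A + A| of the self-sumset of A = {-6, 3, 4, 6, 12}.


A + A = {a + a' : a, a' ∈ A}; |A| = 5.
General bounds: 2|A| - 1 ≤ |A + A| ≤ |A|(|A|+1)/2, i.e. 9 ≤ |A + A| ≤ 15.
Lower bound 2|A|-1 is attained iff A is an arithmetic progression.
Enumerate sums a + a' for a ≤ a' (symmetric, so this suffices):
a = -6: -6+-6=-12, -6+3=-3, -6+4=-2, -6+6=0, -6+12=6
a = 3: 3+3=6, 3+4=7, 3+6=9, 3+12=15
a = 4: 4+4=8, 4+6=10, 4+12=16
a = 6: 6+6=12, 6+12=18
a = 12: 12+12=24
Distinct sums: {-12, -3, -2, 0, 6, 7, 8, 9, 10, 12, 15, 16, 18, 24}
|A + A| = 14

|A + A| = 14


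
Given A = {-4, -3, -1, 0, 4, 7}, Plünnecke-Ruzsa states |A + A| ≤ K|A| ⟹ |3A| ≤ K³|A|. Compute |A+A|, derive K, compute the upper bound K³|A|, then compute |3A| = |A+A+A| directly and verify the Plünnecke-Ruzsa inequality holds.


|A| = 6.
Step 1: Compute A + A by enumerating all 36 pairs.
A + A = {-8, -7, -6, -5, -4, -3, -2, -1, 0, 1, 3, 4, 6, 7, 8, 11, 14}, so |A + A| = 17.
Step 2: Doubling constant K = |A + A|/|A| = 17/6 = 17/6 ≈ 2.8333.
Step 3: Plünnecke-Ruzsa gives |3A| ≤ K³·|A| = (2.8333)³ · 6 ≈ 136.4722.
Step 4: Compute 3A = A + A + A directly by enumerating all triples (a,b,c) ∈ A³; |3A| = 29.
Step 5: Check 29 ≤ 136.4722? Yes ✓.

K = 17/6, Plünnecke-Ruzsa bound K³|A| ≈ 136.4722, |3A| = 29, inequality holds.


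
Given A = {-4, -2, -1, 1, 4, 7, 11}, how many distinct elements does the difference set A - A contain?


A - A = {a - a' : a, a' ∈ A}; |A| = 7.
Bounds: 2|A|-1 ≤ |A - A| ≤ |A|² - |A| + 1, i.e. 13 ≤ |A - A| ≤ 43.
Note: 0 ∈ A - A always (from a - a). The set is symmetric: if d ∈ A - A then -d ∈ A - A.
Enumerate nonzero differences d = a - a' with a > a' (then include -d):
Positive differences: {1, 2, 3, 4, 5, 6, 7, 8, 9, 10, 11, 12, 13, 15}
Full difference set: {0} ∪ (positive diffs) ∪ (negative diffs).
|A - A| = 1 + 2·14 = 29 (matches direct enumeration: 29).

|A - A| = 29
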